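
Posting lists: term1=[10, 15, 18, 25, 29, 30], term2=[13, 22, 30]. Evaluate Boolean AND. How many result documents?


Boolean AND: find intersection of posting lists
term1 docs: [10, 15, 18, 25, 29, 30]
term2 docs: [13, 22, 30]
Intersection: [30]
|intersection| = 1

1


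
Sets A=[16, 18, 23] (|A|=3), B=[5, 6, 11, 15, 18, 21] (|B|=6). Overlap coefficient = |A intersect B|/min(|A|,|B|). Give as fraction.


A intersect B = [18]
|A intersect B| = 1
min(|A|, |B|) = min(3, 6) = 3
Overlap = 1 / 3 = 1/3

1/3


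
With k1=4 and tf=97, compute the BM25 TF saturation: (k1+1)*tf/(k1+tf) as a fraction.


BM25 TF component = (k1+1)*tf / (k1+tf)
k1 = 4, tf = 97
Numerator = (4+1)*97 = 485
Denominator = 4 + 97 = 101
= 485/101 = 485/101

485/101


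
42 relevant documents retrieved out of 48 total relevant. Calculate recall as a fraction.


Recall = retrieved_relevant / total_relevant
= 42 / 48
= 42 / (42 + 6)
= 7/8

7/8


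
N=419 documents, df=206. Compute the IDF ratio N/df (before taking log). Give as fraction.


IDF ratio = N / df
= 419 / 206
= 419/206

419/206


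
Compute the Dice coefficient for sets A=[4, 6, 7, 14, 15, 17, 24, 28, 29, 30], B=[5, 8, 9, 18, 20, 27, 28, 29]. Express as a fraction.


A intersect B = [28, 29]
|A intersect B| = 2
|A| = 10, |B| = 8
Dice = 2*2 / (10+8)
= 4 / 18 = 2/9

2/9


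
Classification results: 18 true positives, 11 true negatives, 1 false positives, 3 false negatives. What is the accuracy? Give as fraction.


Accuracy = (TP + TN) / (TP + TN + FP + FN)
TP + TN = 18 + 11 = 29
Total = 18 + 11 + 1 + 3 = 33
Accuracy = 29 / 33 = 29/33

29/33


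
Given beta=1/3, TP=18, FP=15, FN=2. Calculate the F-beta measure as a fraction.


P = TP/(TP+FP) = 18/33 = 6/11
R = TP/(TP+FN) = 18/20 = 9/10
beta^2 = 1/3^2 = 1/9
(1 + beta^2) = 10/9
Numerator = (1+beta^2)*P*R = 6/11
Denominator = beta^2*P + R = 2/33 + 9/10 = 317/330
F_beta = 180/317

180/317


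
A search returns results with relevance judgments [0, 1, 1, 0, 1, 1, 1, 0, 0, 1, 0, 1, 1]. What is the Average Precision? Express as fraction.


Computing P@k for each relevant position:
Position 1: not relevant
Position 2: relevant, P@2 = 1/2 = 1/2
Position 3: relevant, P@3 = 2/3 = 2/3
Position 4: not relevant
Position 5: relevant, P@5 = 3/5 = 3/5
Position 6: relevant, P@6 = 4/6 = 2/3
Position 7: relevant, P@7 = 5/7 = 5/7
Position 8: not relevant
Position 9: not relevant
Position 10: relevant, P@10 = 6/10 = 3/5
Position 11: not relevant
Position 12: relevant, P@12 = 7/12 = 7/12
Position 13: relevant, P@13 = 8/13 = 8/13
Sum of P@k = 1/2 + 2/3 + 3/5 + 2/3 + 5/7 + 3/5 + 7/12 + 8/13 = 27007/5460
AP = 27007/5460 / 8 = 27007/43680

27007/43680


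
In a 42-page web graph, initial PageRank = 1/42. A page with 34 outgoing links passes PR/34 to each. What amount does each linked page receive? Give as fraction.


Initial PR = 1/42 = 1/42
Outlinks = 34
Contribution per link = PR / outlinks
= 1/42 / 34
= 1/1428

1/1428


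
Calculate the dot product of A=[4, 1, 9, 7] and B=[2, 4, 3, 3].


Dot product = sum of element-wise products
A[0]*B[0] = 4*2 = 8
A[1]*B[1] = 1*4 = 4
A[2]*B[2] = 9*3 = 27
A[3]*B[3] = 7*3 = 21
Sum = 8 + 4 + 27 + 21 = 60

60


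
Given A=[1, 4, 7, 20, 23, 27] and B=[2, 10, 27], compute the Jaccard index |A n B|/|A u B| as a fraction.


A intersect B = [27]
|A intersect B| = 1
A union B = [1, 2, 4, 7, 10, 20, 23, 27]
|A union B| = 8
Jaccard = 1/8 = 1/8

1/8


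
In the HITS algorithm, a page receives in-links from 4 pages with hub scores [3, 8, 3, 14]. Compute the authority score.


Authority = sum of hub scores of in-linkers
In-link 1: hub score = 3
In-link 2: hub score = 8
In-link 3: hub score = 3
In-link 4: hub score = 14
Authority = 3 + 8 + 3 + 14 = 28

28


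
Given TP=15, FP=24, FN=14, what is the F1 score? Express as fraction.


F1 = 2 * P * R / (P + R)
P = TP/(TP+FP) = 15/39 = 5/13
R = TP/(TP+FN) = 15/29 = 15/29
2 * P * R = 2 * 5/13 * 15/29 = 150/377
P + R = 5/13 + 15/29 = 340/377
F1 = 150/377 / 340/377 = 15/34

15/34


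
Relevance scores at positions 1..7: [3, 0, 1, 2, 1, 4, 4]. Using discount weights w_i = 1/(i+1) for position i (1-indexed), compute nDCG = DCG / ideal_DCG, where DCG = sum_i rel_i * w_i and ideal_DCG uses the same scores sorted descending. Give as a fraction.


Position discount weights w_i = 1/(i+1) for i=1..7:
Weights = [1/2, 1/3, 1/4, 1/5, 1/6, 1/7, 1/8]
Actual relevance: [3, 0, 1, 2, 1, 4, 4]
DCG = 3/2 + 0/3 + 1/4 + 2/5 + 1/6 + 4/7 + 4/8 = 1423/420
Ideal relevance (sorted desc): [4, 4, 3, 2, 1, 1, 0]
Ideal DCG = 4/2 + 4/3 + 3/4 + 2/5 + 1/6 + 1/7 + 0/8 = 671/140
nDCG = DCG / ideal_DCG = 1423/420 / 671/140 = 1423/2013

1423/2013


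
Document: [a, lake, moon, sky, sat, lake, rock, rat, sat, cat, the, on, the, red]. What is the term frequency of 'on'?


Document has 14 words
Scanning for 'on':
Found at positions: [11]
Count = 1

1


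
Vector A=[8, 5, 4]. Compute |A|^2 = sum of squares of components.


|A|^2 = sum of squared components
A[0]^2 = 8^2 = 64
A[1]^2 = 5^2 = 25
A[2]^2 = 4^2 = 16
Sum = 64 + 25 + 16 = 105

105


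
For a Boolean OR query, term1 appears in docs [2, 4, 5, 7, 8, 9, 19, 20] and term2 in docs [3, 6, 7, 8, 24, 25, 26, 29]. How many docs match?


Boolean OR: find union of posting lists
term1 docs: [2, 4, 5, 7, 8, 9, 19, 20]
term2 docs: [3, 6, 7, 8, 24, 25, 26, 29]
Union: [2, 3, 4, 5, 6, 7, 8, 9, 19, 20, 24, 25, 26, 29]
|union| = 14

14


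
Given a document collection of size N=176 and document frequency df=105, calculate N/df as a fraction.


IDF ratio = N / df
= 176 / 105
= 176/105

176/105


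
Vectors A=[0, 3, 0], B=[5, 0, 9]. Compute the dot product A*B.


Dot product = sum of element-wise products
A[0]*B[0] = 0*5 = 0
A[1]*B[1] = 3*0 = 0
A[2]*B[2] = 0*9 = 0
Sum = 0 + 0 + 0 = 0

0


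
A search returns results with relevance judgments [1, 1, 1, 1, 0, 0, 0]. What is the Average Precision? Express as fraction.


Computing P@k for each relevant position:
Position 1: relevant, P@1 = 1/1 = 1
Position 2: relevant, P@2 = 2/2 = 1
Position 3: relevant, P@3 = 3/3 = 1
Position 4: relevant, P@4 = 4/4 = 1
Position 5: not relevant
Position 6: not relevant
Position 7: not relevant
Sum of P@k = 1 + 1 + 1 + 1 = 4
AP = 4 / 4 = 1

1


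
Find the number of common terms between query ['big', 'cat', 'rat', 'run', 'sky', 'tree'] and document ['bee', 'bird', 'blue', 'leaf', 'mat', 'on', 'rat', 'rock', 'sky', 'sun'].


Query terms: ['big', 'cat', 'rat', 'run', 'sky', 'tree']
Document terms: ['bee', 'bird', 'blue', 'leaf', 'mat', 'on', 'rat', 'rock', 'sky', 'sun']
Common terms: ['rat', 'sky']
Overlap count = 2

2


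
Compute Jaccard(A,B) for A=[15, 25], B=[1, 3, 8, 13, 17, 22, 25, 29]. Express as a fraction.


A intersect B = [25]
|A intersect B| = 1
A union B = [1, 3, 8, 13, 15, 17, 22, 25, 29]
|A union B| = 9
Jaccard = 1/9 = 1/9

1/9


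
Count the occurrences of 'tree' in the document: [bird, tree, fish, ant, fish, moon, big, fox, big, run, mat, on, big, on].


Document has 14 words
Scanning for 'tree':
Found at positions: [1]
Count = 1

1


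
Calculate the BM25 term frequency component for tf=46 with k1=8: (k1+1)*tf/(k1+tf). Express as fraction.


BM25 TF component = (k1+1)*tf / (k1+tf)
k1 = 8, tf = 46
Numerator = (8+1)*46 = 414
Denominator = 8 + 46 = 54
= 414/54 = 23/3

23/3


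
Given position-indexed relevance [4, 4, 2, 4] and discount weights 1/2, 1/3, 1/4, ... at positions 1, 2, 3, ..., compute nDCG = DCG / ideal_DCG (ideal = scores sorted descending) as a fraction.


Position discount weights w_i = 1/(i+1) for i=1..4:
Weights = [1/2, 1/3, 1/4, 1/5]
Actual relevance: [4, 4, 2, 4]
DCG = 4/2 + 4/3 + 2/4 + 4/5 = 139/30
Ideal relevance (sorted desc): [4, 4, 4, 2]
Ideal DCG = 4/2 + 4/3 + 4/4 + 2/5 = 71/15
nDCG = DCG / ideal_DCG = 139/30 / 71/15 = 139/142

139/142


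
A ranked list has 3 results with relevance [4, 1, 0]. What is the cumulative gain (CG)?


Cumulative Gain = sum of relevance scores
Position 1: rel=4, running sum=4
Position 2: rel=1, running sum=5
Position 3: rel=0, running sum=5
CG = 5

5


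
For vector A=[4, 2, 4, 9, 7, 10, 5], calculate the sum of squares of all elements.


|A|^2 = sum of squared components
A[0]^2 = 4^2 = 16
A[1]^2 = 2^2 = 4
A[2]^2 = 4^2 = 16
A[3]^2 = 9^2 = 81
A[4]^2 = 7^2 = 49
A[5]^2 = 10^2 = 100
A[6]^2 = 5^2 = 25
Sum = 16 + 4 + 16 + 81 + 49 + 100 + 25 = 291

291


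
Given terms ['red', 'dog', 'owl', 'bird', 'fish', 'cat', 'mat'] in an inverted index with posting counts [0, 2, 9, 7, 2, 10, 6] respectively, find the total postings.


Summing posting list sizes:
'red': 0 postings
'dog': 2 postings
'owl': 9 postings
'bird': 7 postings
'fish': 2 postings
'cat': 10 postings
'mat': 6 postings
Total = 0 + 2 + 9 + 7 + 2 + 10 + 6 = 36

36


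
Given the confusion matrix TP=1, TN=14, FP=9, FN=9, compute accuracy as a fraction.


Accuracy = (TP + TN) / (TP + TN + FP + FN)
TP + TN = 1 + 14 = 15
Total = 1 + 14 + 9 + 9 = 33
Accuracy = 15 / 33 = 5/11

5/11


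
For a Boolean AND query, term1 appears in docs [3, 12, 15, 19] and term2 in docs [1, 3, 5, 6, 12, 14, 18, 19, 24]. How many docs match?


Boolean AND: find intersection of posting lists
term1 docs: [3, 12, 15, 19]
term2 docs: [1, 3, 5, 6, 12, 14, 18, 19, 24]
Intersection: [3, 12, 19]
|intersection| = 3

3


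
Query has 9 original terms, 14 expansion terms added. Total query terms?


Original terms: 9
Expansion terms: 14
Total = 9 + 14 = 23

23


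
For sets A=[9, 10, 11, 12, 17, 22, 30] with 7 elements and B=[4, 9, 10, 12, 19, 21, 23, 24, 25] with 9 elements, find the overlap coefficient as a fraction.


A intersect B = [9, 10, 12]
|A intersect B| = 3
min(|A|, |B|) = min(7, 9) = 7
Overlap = 3 / 7 = 3/7

3/7


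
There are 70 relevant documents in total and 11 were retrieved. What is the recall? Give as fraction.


Recall = retrieved_relevant / total_relevant
= 11 / 70
= 11 / (11 + 59)
= 11/70

11/70


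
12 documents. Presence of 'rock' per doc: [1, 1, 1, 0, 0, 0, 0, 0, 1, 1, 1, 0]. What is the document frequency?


Checking each document for 'rock':
Doc 1: present
Doc 2: present
Doc 3: present
Doc 4: absent
Doc 5: absent
Doc 6: absent
Doc 7: absent
Doc 8: absent
Doc 9: present
Doc 10: present
Doc 11: present
Doc 12: absent
df = sum of presences = 1 + 1 + 1 + 0 + 0 + 0 + 0 + 0 + 1 + 1 + 1 + 0 = 6

6


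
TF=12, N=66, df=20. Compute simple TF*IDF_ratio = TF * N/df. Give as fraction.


TF * (N/df)
= 12 * (66/20)
= 12 * 33/10
= 198/5

198/5


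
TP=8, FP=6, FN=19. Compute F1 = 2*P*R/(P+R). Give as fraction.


F1 = 2 * P * R / (P + R)
P = TP/(TP+FP) = 8/14 = 4/7
R = TP/(TP+FN) = 8/27 = 8/27
2 * P * R = 2 * 4/7 * 8/27 = 64/189
P + R = 4/7 + 8/27 = 164/189
F1 = 64/189 / 164/189 = 16/41

16/41


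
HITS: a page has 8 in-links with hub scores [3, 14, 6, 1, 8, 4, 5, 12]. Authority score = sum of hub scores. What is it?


Authority = sum of hub scores of in-linkers
In-link 1: hub score = 3
In-link 2: hub score = 14
In-link 3: hub score = 6
In-link 4: hub score = 1
In-link 5: hub score = 8
In-link 6: hub score = 4
In-link 7: hub score = 5
In-link 8: hub score = 12
Authority = 3 + 14 + 6 + 1 + 8 + 4 + 5 + 12 = 53

53


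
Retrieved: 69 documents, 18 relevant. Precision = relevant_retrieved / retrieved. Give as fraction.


Precision = relevant_retrieved / total_retrieved
= 18 / 69
= 18 / (18 + 51)
= 6/23

6/23


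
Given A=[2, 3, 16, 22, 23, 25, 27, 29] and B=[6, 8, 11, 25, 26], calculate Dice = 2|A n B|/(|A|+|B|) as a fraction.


A intersect B = [25]
|A intersect B| = 1
|A| = 8, |B| = 5
Dice = 2*1 / (8+5)
= 2 / 13 = 2/13

2/13


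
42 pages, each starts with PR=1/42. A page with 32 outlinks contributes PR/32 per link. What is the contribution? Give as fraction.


Initial PR = 1/42 = 1/42
Outlinks = 32
Contribution per link = PR / outlinks
= 1/42 / 32
= 1/1344

1/1344


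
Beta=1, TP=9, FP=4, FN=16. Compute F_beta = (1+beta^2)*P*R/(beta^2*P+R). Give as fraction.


P = TP/(TP+FP) = 9/13 = 9/13
R = TP/(TP+FN) = 9/25 = 9/25
beta^2 = 1^2 = 1
(1 + beta^2) = 2
Numerator = (1+beta^2)*P*R = 162/325
Denominator = beta^2*P + R = 9/13 + 9/25 = 342/325
F_beta = 9/19

9/19


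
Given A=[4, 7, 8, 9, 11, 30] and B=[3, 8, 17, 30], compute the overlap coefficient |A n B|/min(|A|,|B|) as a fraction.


A intersect B = [8, 30]
|A intersect B| = 2
min(|A|, |B|) = min(6, 4) = 4
Overlap = 2 / 4 = 1/2

1/2


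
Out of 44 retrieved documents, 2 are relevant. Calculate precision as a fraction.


Precision = relevant_retrieved / total_retrieved
= 2 / 44
= 2 / (2 + 42)
= 1/22

1/22


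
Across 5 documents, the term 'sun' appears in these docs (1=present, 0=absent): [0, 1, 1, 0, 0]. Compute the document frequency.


Checking each document for 'sun':
Doc 1: absent
Doc 2: present
Doc 3: present
Doc 4: absent
Doc 5: absent
df = sum of presences = 0 + 1 + 1 + 0 + 0 = 2

2


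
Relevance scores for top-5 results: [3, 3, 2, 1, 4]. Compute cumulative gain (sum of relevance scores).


Cumulative Gain = sum of relevance scores
Position 1: rel=3, running sum=3
Position 2: rel=3, running sum=6
Position 3: rel=2, running sum=8
Position 4: rel=1, running sum=9
Position 5: rel=4, running sum=13
CG = 13

13


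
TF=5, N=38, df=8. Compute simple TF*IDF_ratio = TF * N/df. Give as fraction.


TF * (N/df)
= 5 * (38/8)
= 5 * 19/4
= 95/4

95/4


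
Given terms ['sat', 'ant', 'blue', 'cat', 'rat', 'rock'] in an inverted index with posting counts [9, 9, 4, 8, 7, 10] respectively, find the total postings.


Summing posting list sizes:
'sat': 9 postings
'ant': 9 postings
'blue': 4 postings
'cat': 8 postings
'rat': 7 postings
'rock': 10 postings
Total = 9 + 9 + 4 + 8 + 7 + 10 = 47

47


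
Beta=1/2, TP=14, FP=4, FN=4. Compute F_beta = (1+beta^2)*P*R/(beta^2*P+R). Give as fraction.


P = TP/(TP+FP) = 14/18 = 7/9
R = TP/(TP+FN) = 14/18 = 7/9
beta^2 = 1/2^2 = 1/4
(1 + beta^2) = 5/4
Numerator = (1+beta^2)*P*R = 245/324
Denominator = beta^2*P + R = 7/36 + 7/9 = 35/36
F_beta = 7/9

7/9


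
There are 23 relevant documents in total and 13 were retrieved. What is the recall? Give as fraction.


Recall = retrieved_relevant / total_relevant
= 13 / 23
= 13 / (13 + 10)
= 13/23

13/23


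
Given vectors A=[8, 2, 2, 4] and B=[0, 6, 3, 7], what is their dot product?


Dot product = sum of element-wise products
A[0]*B[0] = 8*0 = 0
A[1]*B[1] = 2*6 = 12
A[2]*B[2] = 2*3 = 6
A[3]*B[3] = 4*7 = 28
Sum = 0 + 12 + 6 + 28 = 46

46


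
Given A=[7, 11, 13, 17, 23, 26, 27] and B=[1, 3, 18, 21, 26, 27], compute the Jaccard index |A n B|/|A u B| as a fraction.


A intersect B = [26, 27]
|A intersect B| = 2
A union B = [1, 3, 7, 11, 13, 17, 18, 21, 23, 26, 27]
|A union B| = 11
Jaccard = 2/11 = 2/11

2/11


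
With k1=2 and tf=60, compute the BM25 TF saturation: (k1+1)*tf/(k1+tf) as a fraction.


BM25 TF component = (k1+1)*tf / (k1+tf)
k1 = 2, tf = 60
Numerator = (2+1)*60 = 180
Denominator = 2 + 60 = 62
= 180/62 = 90/31

90/31


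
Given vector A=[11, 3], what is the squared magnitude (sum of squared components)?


|A|^2 = sum of squared components
A[0]^2 = 11^2 = 121
A[1]^2 = 3^2 = 9
Sum = 121 + 9 = 130

130


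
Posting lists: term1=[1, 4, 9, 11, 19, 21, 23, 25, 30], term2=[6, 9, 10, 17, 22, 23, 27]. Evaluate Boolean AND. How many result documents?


Boolean AND: find intersection of posting lists
term1 docs: [1, 4, 9, 11, 19, 21, 23, 25, 30]
term2 docs: [6, 9, 10, 17, 22, 23, 27]
Intersection: [9, 23]
|intersection| = 2

2


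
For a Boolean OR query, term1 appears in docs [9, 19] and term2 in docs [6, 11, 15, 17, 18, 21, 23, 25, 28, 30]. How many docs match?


Boolean OR: find union of posting lists
term1 docs: [9, 19]
term2 docs: [6, 11, 15, 17, 18, 21, 23, 25, 28, 30]
Union: [6, 9, 11, 15, 17, 18, 19, 21, 23, 25, 28, 30]
|union| = 12

12


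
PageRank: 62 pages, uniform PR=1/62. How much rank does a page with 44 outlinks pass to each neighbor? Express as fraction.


Initial PR = 1/62 = 1/62
Outlinks = 44
Contribution per link = PR / outlinks
= 1/62 / 44
= 1/2728

1/2728


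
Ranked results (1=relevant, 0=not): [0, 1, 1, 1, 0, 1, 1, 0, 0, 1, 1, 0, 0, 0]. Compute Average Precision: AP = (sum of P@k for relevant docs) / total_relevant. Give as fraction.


Computing P@k for each relevant position:
Position 1: not relevant
Position 2: relevant, P@2 = 1/2 = 1/2
Position 3: relevant, P@3 = 2/3 = 2/3
Position 4: relevant, P@4 = 3/4 = 3/4
Position 5: not relevant
Position 6: relevant, P@6 = 4/6 = 2/3
Position 7: relevant, P@7 = 5/7 = 5/7
Position 8: not relevant
Position 9: not relevant
Position 10: relevant, P@10 = 6/10 = 3/5
Position 11: relevant, P@11 = 7/11 = 7/11
Position 12: not relevant
Position 13: not relevant
Position 14: not relevant
Sum of P@k = 1/2 + 2/3 + 3/4 + 2/3 + 5/7 + 3/5 + 7/11 = 20947/4620
AP = 20947/4620 / 7 = 20947/32340

20947/32340


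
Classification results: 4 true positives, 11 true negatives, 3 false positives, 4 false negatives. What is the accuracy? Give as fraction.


Accuracy = (TP + TN) / (TP + TN + FP + FN)
TP + TN = 4 + 11 = 15
Total = 4 + 11 + 3 + 4 = 22
Accuracy = 15 / 22 = 15/22

15/22


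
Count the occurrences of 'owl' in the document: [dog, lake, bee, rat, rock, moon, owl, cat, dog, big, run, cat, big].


Document has 13 words
Scanning for 'owl':
Found at positions: [6]
Count = 1

1


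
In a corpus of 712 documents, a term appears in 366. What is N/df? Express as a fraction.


IDF ratio = N / df
= 712 / 366
= 356/183

356/183


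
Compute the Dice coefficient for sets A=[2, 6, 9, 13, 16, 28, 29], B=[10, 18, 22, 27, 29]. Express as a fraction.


A intersect B = [29]
|A intersect B| = 1
|A| = 7, |B| = 5
Dice = 2*1 / (7+5)
= 2 / 12 = 1/6

1/6


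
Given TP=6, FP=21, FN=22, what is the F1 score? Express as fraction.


F1 = 2 * P * R / (P + R)
P = TP/(TP+FP) = 6/27 = 2/9
R = TP/(TP+FN) = 6/28 = 3/14
2 * P * R = 2 * 2/9 * 3/14 = 2/21
P + R = 2/9 + 3/14 = 55/126
F1 = 2/21 / 55/126 = 12/55

12/55


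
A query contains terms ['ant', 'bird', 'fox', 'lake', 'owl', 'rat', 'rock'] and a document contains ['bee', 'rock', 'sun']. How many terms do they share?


Query terms: ['ant', 'bird', 'fox', 'lake', 'owl', 'rat', 'rock']
Document terms: ['bee', 'rock', 'sun']
Common terms: ['rock']
Overlap count = 1

1


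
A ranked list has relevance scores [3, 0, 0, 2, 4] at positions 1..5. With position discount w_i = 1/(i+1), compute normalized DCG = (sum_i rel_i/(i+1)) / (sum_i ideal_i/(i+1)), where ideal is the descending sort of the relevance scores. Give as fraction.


Position discount weights w_i = 1/(i+1) for i=1..5:
Weights = [1/2, 1/3, 1/4, 1/5, 1/6]
Actual relevance: [3, 0, 0, 2, 4]
DCG = 3/2 + 0/3 + 0/4 + 2/5 + 4/6 = 77/30
Ideal relevance (sorted desc): [4, 3, 2, 0, 0]
Ideal DCG = 4/2 + 3/3 + 2/4 + 0/5 + 0/6 = 7/2
nDCG = DCG / ideal_DCG = 77/30 / 7/2 = 11/15

11/15


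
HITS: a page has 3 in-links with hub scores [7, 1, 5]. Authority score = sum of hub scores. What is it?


Authority = sum of hub scores of in-linkers
In-link 1: hub score = 7
In-link 2: hub score = 1
In-link 3: hub score = 5
Authority = 7 + 1 + 5 = 13

13


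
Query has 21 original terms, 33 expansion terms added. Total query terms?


Original terms: 21
Expansion terms: 33
Total = 21 + 33 = 54

54


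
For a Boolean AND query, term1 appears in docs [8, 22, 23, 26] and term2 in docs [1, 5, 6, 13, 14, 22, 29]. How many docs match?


Boolean AND: find intersection of posting lists
term1 docs: [8, 22, 23, 26]
term2 docs: [1, 5, 6, 13, 14, 22, 29]
Intersection: [22]
|intersection| = 1

1


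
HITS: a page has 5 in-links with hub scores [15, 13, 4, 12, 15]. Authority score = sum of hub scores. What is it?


Authority = sum of hub scores of in-linkers
In-link 1: hub score = 15
In-link 2: hub score = 13
In-link 3: hub score = 4
In-link 4: hub score = 12
In-link 5: hub score = 15
Authority = 15 + 13 + 4 + 12 + 15 = 59

59


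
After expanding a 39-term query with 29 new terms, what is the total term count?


Original terms: 39
Expansion terms: 29
Total = 39 + 29 = 68

68


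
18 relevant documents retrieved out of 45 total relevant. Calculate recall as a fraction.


Recall = retrieved_relevant / total_relevant
= 18 / 45
= 18 / (18 + 27)
= 2/5

2/5


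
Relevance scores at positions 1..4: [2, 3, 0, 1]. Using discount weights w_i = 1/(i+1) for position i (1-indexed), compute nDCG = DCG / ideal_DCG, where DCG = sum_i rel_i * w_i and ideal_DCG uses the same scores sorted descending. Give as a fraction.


Position discount weights w_i = 1/(i+1) for i=1..4:
Weights = [1/2, 1/3, 1/4, 1/5]
Actual relevance: [2, 3, 0, 1]
DCG = 2/2 + 3/3 + 0/4 + 1/5 = 11/5
Ideal relevance (sorted desc): [3, 2, 1, 0]
Ideal DCG = 3/2 + 2/3 + 1/4 + 0/5 = 29/12
nDCG = DCG / ideal_DCG = 11/5 / 29/12 = 132/145

132/145


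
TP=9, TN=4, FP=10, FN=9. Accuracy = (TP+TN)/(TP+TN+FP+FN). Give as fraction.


Accuracy = (TP + TN) / (TP + TN + FP + FN)
TP + TN = 9 + 4 = 13
Total = 9 + 4 + 10 + 9 = 32
Accuracy = 13 / 32 = 13/32

13/32


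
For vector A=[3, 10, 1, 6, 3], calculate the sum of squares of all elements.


|A|^2 = sum of squared components
A[0]^2 = 3^2 = 9
A[1]^2 = 10^2 = 100
A[2]^2 = 1^2 = 1
A[3]^2 = 6^2 = 36
A[4]^2 = 3^2 = 9
Sum = 9 + 100 + 1 + 36 + 9 = 155

155


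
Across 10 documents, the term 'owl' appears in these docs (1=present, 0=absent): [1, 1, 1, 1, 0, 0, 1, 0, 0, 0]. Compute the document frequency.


Checking each document for 'owl':
Doc 1: present
Doc 2: present
Doc 3: present
Doc 4: present
Doc 5: absent
Doc 6: absent
Doc 7: present
Doc 8: absent
Doc 9: absent
Doc 10: absent
df = sum of presences = 1 + 1 + 1 + 1 + 0 + 0 + 1 + 0 + 0 + 0 = 5

5


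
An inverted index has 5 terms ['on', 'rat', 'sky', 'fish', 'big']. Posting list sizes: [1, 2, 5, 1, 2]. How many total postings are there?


Summing posting list sizes:
'on': 1 postings
'rat': 2 postings
'sky': 5 postings
'fish': 1 postings
'big': 2 postings
Total = 1 + 2 + 5 + 1 + 2 = 11

11


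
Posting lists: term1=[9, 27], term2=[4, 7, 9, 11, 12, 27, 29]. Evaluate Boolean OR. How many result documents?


Boolean OR: find union of posting lists
term1 docs: [9, 27]
term2 docs: [4, 7, 9, 11, 12, 27, 29]
Union: [4, 7, 9, 11, 12, 27, 29]
|union| = 7

7


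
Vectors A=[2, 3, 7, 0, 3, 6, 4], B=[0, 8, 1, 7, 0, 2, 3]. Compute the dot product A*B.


Dot product = sum of element-wise products
A[0]*B[0] = 2*0 = 0
A[1]*B[1] = 3*8 = 24
A[2]*B[2] = 7*1 = 7
A[3]*B[3] = 0*7 = 0
A[4]*B[4] = 3*0 = 0
A[5]*B[5] = 6*2 = 12
A[6]*B[6] = 4*3 = 12
Sum = 0 + 24 + 7 + 0 + 0 + 12 + 12 = 55

55


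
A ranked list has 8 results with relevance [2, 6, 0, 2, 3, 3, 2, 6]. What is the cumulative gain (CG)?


Cumulative Gain = sum of relevance scores
Position 1: rel=2, running sum=2
Position 2: rel=6, running sum=8
Position 3: rel=0, running sum=8
Position 4: rel=2, running sum=10
Position 5: rel=3, running sum=13
Position 6: rel=3, running sum=16
Position 7: rel=2, running sum=18
Position 8: rel=6, running sum=24
CG = 24

24


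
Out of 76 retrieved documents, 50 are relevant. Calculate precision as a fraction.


Precision = relevant_retrieved / total_retrieved
= 50 / 76
= 50 / (50 + 26)
= 25/38

25/38


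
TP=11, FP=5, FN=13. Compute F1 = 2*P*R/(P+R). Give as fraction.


F1 = 2 * P * R / (P + R)
P = TP/(TP+FP) = 11/16 = 11/16
R = TP/(TP+FN) = 11/24 = 11/24
2 * P * R = 2 * 11/16 * 11/24 = 121/192
P + R = 11/16 + 11/24 = 55/48
F1 = 121/192 / 55/48 = 11/20

11/20


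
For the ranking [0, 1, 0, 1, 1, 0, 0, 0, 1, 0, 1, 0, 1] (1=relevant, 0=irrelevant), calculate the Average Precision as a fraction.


Computing P@k for each relevant position:
Position 1: not relevant
Position 2: relevant, P@2 = 1/2 = 1/2
Position 3: not relevant
Position 4: relevant, P@4 = 2/4 = 1/2
Position 5: relevant, P@5 = 3/5 = 3/5
Position 6: not relevant
Position 7: not relevant
Position 8: not relevant
Position 9: relevant, P@9 = 4/9 = 4/9
Position 10: not relevant
Position 11: relevant, P@11 = 5/11 = 5/11
Position 12: not relevant
Position 13: relevant, P@13 = 6/13 = 6/13
Sum of P@k = 1/2 + 1/2 + 3/5 + 4/9 + 5/11 + 6/13 = 19051/6435
AP = 19051/6435 / 6 = 19051/38610

19051/38610


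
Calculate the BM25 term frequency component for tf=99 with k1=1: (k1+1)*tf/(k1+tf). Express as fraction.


BM25 TF component = (k1+1)*tf / (k1+tf)
k1 = 1, tf = 99
Numerator = (1+1)*99 = 198
Denominator = 1 + 99 = 100
= 198/100 = 99/50

99/50


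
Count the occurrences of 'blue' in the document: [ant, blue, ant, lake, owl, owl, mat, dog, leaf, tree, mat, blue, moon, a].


Document has 14 words
Scanning for 'blue':
Found at positions: [1, 11]
Count = 2

2


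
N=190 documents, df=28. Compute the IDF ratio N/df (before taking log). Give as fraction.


IDF ratio = N / df
= 190 / 28
= 95/14

95/14


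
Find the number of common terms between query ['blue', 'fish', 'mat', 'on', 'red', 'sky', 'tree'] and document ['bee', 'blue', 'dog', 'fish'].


Query terms: ['blue', 'fish', 'mat', 'on', 'red', 'sky', 'tree']
Document terms: ['bee', 'blue', 'dog', 'fish']
Common terms: ['blue', 'fish']
Overlap count = 2

2


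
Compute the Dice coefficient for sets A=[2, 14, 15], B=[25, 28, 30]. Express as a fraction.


A intersect B = []
|A intersect B| = 0
|A| = 3, |B| = 3
Dice = 2*0 / (3+3)
= 0 / 6 = 0

0


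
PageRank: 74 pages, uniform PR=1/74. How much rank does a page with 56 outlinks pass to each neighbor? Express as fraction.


Initial PR = 1/74 = 1/74
Outlinks = 56
Contribution per link = PR / outlinks
= 1/74 / 56
= 1/4144

1/4144


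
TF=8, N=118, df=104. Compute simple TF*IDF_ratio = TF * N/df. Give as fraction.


TF * (N/df)
= 8 * (118/104)
= 8 * 59/52
= 118/13

118/13


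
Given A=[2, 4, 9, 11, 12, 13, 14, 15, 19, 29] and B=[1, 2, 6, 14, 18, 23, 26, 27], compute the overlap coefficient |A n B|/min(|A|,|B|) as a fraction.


A intersect B = [2, 14]
|A intersect B| = 2
min(|A|, |B|) = min(10, 8) = 8
Overlap = 2 / 8 = 1/4

1/4


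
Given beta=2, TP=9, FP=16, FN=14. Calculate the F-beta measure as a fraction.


P = TP/(TP+FP) = 9/25 = 9/25
R = TP/(TP+FN) = 9/23 = 9/23
beta^2 = 2^2 = 4
(1 + beta^2) = 5
Numerator = (1+beta^2)*P*R = 81/115
Denominator = beta^2*P + R = 36/25 + 9/23 = 1053/575
F_beta = 5/13

5/13


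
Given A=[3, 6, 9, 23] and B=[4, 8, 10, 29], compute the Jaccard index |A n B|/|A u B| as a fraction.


A intersect B = []
|A intersect B| = 0
A union B = [3, 4, 6, 8, 9, 10, 23, 29]
|A union B| = 8
Jaccard = 0/8 = 0

0


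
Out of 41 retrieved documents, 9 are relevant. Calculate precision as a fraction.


Precision = relevant_retrieved / total_retrieved
= 9 / 41
= 9 / (9 + 32)
= 9/41

9/41


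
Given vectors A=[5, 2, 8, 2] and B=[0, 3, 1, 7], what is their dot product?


Dot product = sum of element-wise products
A[0]*B[0] = 5*0 = 0
A[1]*B[1] = 2*3 = 6
A[2]*B[2] = 8*1 = 8
A[3]*B[3] = 2*7 = 14
Sum = 0 + 6 + 8 + 14 = 28

28


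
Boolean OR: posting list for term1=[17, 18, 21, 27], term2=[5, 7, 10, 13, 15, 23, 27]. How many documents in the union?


Boolean OR: find union of posting lists
term1 docs: [17, 18, 21, 27]
term2 docs: [5, 7, 10, 13, 15, 23, 27]
Union: [5, 7, 10, 13, 15, 17, 18, 21, 23, 27]
|union| = 10

10


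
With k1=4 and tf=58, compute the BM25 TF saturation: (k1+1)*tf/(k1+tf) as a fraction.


BM25 TF component = (k1+1)*tf / (k1+tf)
k1 = 4, tf = 58
Numerator = (4+1)*58 = 290
Denominator = 4 + 58 = 62
= 290/62 = 145/31

145/31


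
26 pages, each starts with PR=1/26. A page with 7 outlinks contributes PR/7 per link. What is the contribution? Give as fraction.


Initial PR = 1/26 = 1/26
Outlinks = 7
Contribution per link = PR / outlinks
= 1/26 / 7
= 1/182

1/182


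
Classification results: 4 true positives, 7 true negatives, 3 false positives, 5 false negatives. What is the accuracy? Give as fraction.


Accuracy = (TP + TN) / (TP + TN + FP + FN)
TP + TN = 4 + 7 = 11
Total = 4 + 7 + 3 + 5 = 19
Accuracy = 11 / 19 = 11/19

11/19


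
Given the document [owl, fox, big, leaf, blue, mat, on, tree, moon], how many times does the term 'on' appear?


Document has 9 words
Scanning for 'on':
Found at positions: [6]
Count = 1

1


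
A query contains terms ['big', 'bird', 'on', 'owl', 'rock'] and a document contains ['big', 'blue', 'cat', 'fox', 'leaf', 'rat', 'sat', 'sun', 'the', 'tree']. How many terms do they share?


Query terms: ['big', 'bird', 'on', 'owl', 'rock']
Document terms: ['big', 'blue', 'cat', 'fox', 'leaf', 'rat', 'sat', 'sun', 'the', 'tree']
Common terms: ['big']
Overlap count = 1

1


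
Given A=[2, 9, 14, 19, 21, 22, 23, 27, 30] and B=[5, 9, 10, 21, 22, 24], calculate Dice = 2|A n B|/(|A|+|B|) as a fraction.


A intersect B = [9, 21, 22]
|A intersect B| = 3
|A| = 9, |B| = 6
Dice = 2*3 / (9+6)
= 6 / 15 = 2/5

2/5


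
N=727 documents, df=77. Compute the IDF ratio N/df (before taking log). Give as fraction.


IDF ratio = N / df
= 727 / 77
= 727/77

727/77


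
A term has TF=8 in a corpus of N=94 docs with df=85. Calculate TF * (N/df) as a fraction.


TF * (N/df)
= 8 * (94/85)
= 8 * 94/85
= 752/85

752/85


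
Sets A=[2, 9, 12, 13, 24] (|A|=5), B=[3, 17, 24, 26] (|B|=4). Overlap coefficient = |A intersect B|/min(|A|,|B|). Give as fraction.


A intersect B = [24]
|A intersect B| = 1
min(|A|, |B|) = min(5, 4) = 4
Overlap = 1 / 4 = 1/4

1/4


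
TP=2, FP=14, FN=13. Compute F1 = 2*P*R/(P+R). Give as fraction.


F1 = 2 * P * R / (P + R)
P = TP/(TP+FP) = 2/16 = 1/8
R = TP/(TP+FN) = 2/15 = 2/15
2 * P * R = 2 * 1/8 * 2/15 = 1/30
P + R = 1/8 + 2/15 = 31/120
F1 = 1/30 / 31/120 = 4/31

4/31


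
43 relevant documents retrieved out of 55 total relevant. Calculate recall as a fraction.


Recall = retrieved_relevant / total_relevant
= 43 / 55
= 43 / (43 + 12)
= 43/55

43/55


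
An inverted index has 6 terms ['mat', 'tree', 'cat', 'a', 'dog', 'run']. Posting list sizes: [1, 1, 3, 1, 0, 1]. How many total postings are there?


Summing posting list sizes:
'mat': 1 postings
'tree': 1 postings
'cat': 3 postings
'a': 1 postings
'dog': 0 postings
'run': 1 postings
Total = 1 + 1 + 3 + 1 + 0 + 1 = 7

7


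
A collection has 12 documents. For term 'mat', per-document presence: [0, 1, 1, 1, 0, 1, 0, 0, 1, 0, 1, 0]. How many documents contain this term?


Checking each document for 'mat':
Doc 1: absent
Doc 2: present
Doc 3: present
Doc 4: present
Doc 5: absent
Doc 6: present
Doc 7: absent
Doc 8: absent
Doc 9: present
Doc 10: absent
Doc 11: present
Doc 12: absent
df = sum of presences = 0 + 1 + 1 + 1 + 0 + 1 + 0 + 0 + 1 + 0 + 1 + 0 = 6

6


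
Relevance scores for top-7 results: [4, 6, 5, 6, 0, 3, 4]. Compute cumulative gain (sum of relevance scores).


Cumulative Gain = sum of relevance scores
Position 1: rel=4, running sum=4
Position 2: rel=6, running sum=10
Position 3: rel=5, running sum=15
Position 4: rel=6, running sum=21
Position 5: rel=0, running sum=21
Position 6: rel=3, running sum=24
Position 7: rel=4, running sum=28
CG = 28

28


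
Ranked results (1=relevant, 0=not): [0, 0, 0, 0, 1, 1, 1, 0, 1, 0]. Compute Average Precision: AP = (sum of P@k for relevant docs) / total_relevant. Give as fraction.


Computing P@k for each relevant position:
Position 1: not relevant
Position 2: not relevant
Position 3: not relevant
Position 4: not relevant
Position 5: relevant, P@5 = 1/5 = 1/5
Position 6: relevant, P@6 = 2/6 = 1/3
Position 7: relevant, P@7 = 3/7 = 3/7
Position 8: not relevant
Position 9: relevant, P@9 = 4/9 = 4/9
Position 10: not relevant
Sum of P@k = 1/5 + 1/3 + 3/7 + 4/9 = 443/315
AP = 443/315 / 4 = 443/1260

443/1260


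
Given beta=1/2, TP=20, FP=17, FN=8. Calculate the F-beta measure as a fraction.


P = TP/(TP+FP) = 20/37 = 20/37
R = TP/(TP+FN) = 20/28 = 5/7
beta^2 = 1/2^2 = 1/4
(1 + beta^2) = 5/4
Numerator = (1+beta^2)*P*R = 125/259
Denominator = beta^2*P + R = 5/37 + 5/7 = 220/259
F_beta = 25/44

25/44


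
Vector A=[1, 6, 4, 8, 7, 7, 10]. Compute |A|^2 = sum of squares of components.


|A|^2 = sum of squared components
A[0]^2 = 1^2 = 1
A[1]^2 = 6^2 = 36
A[2]^2 = 4^2 = 16
A[3]^2 = 8^2 = 64
A[4]^2 = 7^2 = 49
A[5]^2 = 7^2 = 49
A[6]^2 = 10^2 = 100
Sum = 1 + 36 + 16 + 64 + 49 + 49 + 100 = 315

315


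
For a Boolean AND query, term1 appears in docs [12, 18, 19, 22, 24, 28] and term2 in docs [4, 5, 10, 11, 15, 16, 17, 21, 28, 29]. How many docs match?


Boolean AND: find intersection of posting lists
term1 docs: [12, 18, 19, 22, 24, 28]
term2 docs: [4, 5, 10, 11, 15, 16, 17, 21, 28, 29]
Intersection: [28]
|intersection| = 1

1


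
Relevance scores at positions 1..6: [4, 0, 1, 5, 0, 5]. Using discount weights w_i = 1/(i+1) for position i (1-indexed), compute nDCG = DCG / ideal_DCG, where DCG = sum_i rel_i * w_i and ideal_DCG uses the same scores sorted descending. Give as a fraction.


Position discount weights w_i = 1/(i+1) for i=1..6:
Weights = [1/2, 1/3, 1/4, 1/5, 1/6, 1/7]
Actual relevance: [4, 0, 1, 5, 0, 5]
DCG = 4/2 + 0/3 + 1/4 + 5/5 + 0/6 + 5/7 = 111/28
Ideal relevance (sorted desc): [5, 5, 4, 1, 0, 0]
Ideal DCG = 5/2 + 5/3 + 4/4 + 1/5 + 0/6 + 0/7 = 161/30
nDCG = DCG / ideal_DCG = 111/28 / 161/30 = 1665/2254

1665/2254


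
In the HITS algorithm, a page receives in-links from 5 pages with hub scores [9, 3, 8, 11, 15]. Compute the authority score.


Authority = sum of hub scores of in-linkers
In-link 1: hub score = 9
In-link 2: hub score = 3
In-link 3: hub score = 8
In-link 4: hub score = 11
In-link 5: hub score = 15
Authority = 9 + 3 + 8 + 11 + 15 = 46

46


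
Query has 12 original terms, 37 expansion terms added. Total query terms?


Original terms: 12
Expansion terms: 37
Total = 12 + 37 = 49

49


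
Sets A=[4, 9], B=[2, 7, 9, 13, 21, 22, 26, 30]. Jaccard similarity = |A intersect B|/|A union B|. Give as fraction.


A intersect B = [9]
|A intersect B| = 1
A union B = [2, 4, 7, 9, 13, 21, 22, 26, 30]
|A union B| = 9
Jaccard = 1/9 = 1/9

1/9


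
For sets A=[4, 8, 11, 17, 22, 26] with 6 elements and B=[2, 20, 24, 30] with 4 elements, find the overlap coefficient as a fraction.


A intersect B = []
|A intersect B| = 0
min(|A|, |B|) = min(6, 4) = 4
Overlap = 0 / 4 = 0

0


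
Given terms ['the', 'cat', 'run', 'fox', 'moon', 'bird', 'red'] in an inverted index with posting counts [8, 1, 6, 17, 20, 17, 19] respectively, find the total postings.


Summing posting list sizes:
'the': 8 postings
'cat': 1 postings
'run': 6 postings
'fox': 17 postings
'moon': 20 postings
'bird': 17 postings
'red': 19 postings
Total = 8 + 1 + 6 + 17 + 20 + 17 + 19 = 88

88


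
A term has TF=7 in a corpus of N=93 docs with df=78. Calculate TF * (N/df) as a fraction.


TF * (N/df)
= 7 * (93/78)
= 7 * 31/26
= 217/26

217/26


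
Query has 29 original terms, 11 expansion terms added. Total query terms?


Original terms: 29
Expansion terms: 11
Total = 29 + 11 = 40

40


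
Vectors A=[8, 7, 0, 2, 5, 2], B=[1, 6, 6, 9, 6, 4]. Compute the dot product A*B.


Dot product = sum of element-wise products
A[0]*B[0] = 8*1 = 8
A[1]*B[1] = 7*6 = 42
A[2]*B[2] = 0*6 = 0
A[3]*B[3] = 2*9 = 18
A[4]*B[4] = 5*6 = 30
A[5]*B[5] = 2*4 = 8
Sum = 8 + 42 + 0 + 18 + 30 + 8 = 106

106


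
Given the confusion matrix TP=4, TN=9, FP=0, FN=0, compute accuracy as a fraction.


Accuracy = (TP + TN) / (TP + TN + FP + FN)
TP + TN = 4 + 9 = 13
Total = 4 + 9 + 0 + 0 = 13
Accuracy = 13 / 13 = 1

1


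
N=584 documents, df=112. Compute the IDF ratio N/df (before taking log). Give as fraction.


IDF ratio = N / df
= 584 / 112
= 73/14

73/14


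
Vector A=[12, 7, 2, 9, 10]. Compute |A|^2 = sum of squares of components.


|A|^2 = sum of squared components
A[0]^2 = 12^2 = 144
A[1]^2 = 7^2 = 49
A[2]^2 = 2^2 = 4
A[3]^2 = 9^2 = 81
A[4]^2 = 10^2 = 100
Sum = 144 + 49 + 4 + 81 + 100 = 378

378


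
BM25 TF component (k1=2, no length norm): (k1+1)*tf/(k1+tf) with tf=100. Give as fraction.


BM25 TF component = (k1+1)*tf / (k1+tf)
k1 = 2, tf = 100
Numerator = (2+1)*100 = 300
Denominator = 2 + 100 = 102
= 300/102 = 50/17

50/17


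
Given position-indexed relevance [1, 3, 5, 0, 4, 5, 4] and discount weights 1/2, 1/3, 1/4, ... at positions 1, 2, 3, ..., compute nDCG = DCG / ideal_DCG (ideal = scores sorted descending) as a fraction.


Position discount weights w_i = 1/(i+1) for i=1..7:
Weights = [1/2, 1/3, 1/4, 1/5, 1/6, 1/7, 1/8]
Actual relevance: [1, 3, 5, 0, 4, 5, 4]
DCG = 1/2 + 3/3 + 5/4 + 0/5 + 4/6 + 5/7 + 4/8 = 389/84
Ideal relevance (sorted desc): [5, 5, 4, 4, 3, 1, 0]
Ideal DCG = 5/2 + 5/3 + 4/4 + 4/5 + 3/6 + 1/7 + 0/8 = 694/105
nDCG = DCG / ideal_DCG = 389/84 / 694/105 = 1945/2776

1945/2776


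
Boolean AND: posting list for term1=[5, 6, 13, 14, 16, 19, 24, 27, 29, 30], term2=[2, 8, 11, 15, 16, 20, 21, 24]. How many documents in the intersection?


Boolean AND: find intersection of posting lists
term1 docs: [5, 6, 13, 14, 16, 19, 24, 27, 29, 30]
term2 docs: [2, 8, 11, 15, 16, 20, 21, 24]
Intersection: [16, 24]
|intersection| = 2

2


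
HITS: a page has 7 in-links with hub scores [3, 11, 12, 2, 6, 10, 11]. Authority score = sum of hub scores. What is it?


Authority = sum of hub scores of in-linkers
In-link 1: hub score = 3
In-link 2: hub score = 11
In-link 3: hub score = 12
In-link 4: hub score = 2
In-link 5: hub score = 6
In-link 6: hub score = 10
In-link 7: hub score = 11
Authority = 3 + 11 + 12 + 2 + 6 + 10 + 11 = 55

55


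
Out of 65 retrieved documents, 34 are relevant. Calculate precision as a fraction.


Precision = relevant_retrieved / total_retrieved
= 34 / 65
= 34 / (34 + 31)
= 34/65

34/65


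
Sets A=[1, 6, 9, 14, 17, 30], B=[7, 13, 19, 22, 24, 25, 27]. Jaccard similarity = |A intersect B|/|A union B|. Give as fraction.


A intersect B = []
|A intersect B| = 0
A union B = [1, 6, 7, 9, 13, 14, 17, 19, 22, 24, 25, 27, 30]
|A union B| = 13
Jaccard = 0/13 = 0

0


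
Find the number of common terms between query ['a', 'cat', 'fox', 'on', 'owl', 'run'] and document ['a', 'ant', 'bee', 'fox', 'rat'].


Query terms: ['a', 'cat', 'fox', 'on', 'owl', 'run']
Document terms: ['a', 'ant', 'bee', 'fox', 'rat']
Common terms: ['a', 'fox']
Overlap count = 2

2


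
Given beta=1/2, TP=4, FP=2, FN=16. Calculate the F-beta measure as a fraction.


P = TP/(TP+FP) = 4/6 = 2/3
R = TP/(TP+FN) = 4/20 = 1/5
beta^2 = 1/2^2 = 1/4
(1 + beta^2) = 5/4
Numerator = (1+beta^2)*P*R = 1/6
Denominator = beta^2*P + R = 1/6 + 1/5 = 11/30
F_beta = 5/11

5/11


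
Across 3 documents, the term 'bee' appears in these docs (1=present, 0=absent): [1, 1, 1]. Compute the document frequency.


Checking each document for 'bee':
Doc 1: present
Doc 2: present
Doc 3: present
df = sum of presences = 1 + 1 + 1 = 3

3


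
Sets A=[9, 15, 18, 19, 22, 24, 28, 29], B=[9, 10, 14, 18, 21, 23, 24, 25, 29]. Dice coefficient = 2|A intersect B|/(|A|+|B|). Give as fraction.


A intersect B = [9, 18, 24, 29]
|A intersect B| = 4
|A| = 8, |B| = 9
Dice = 2*4 / (8+9)
= 8 / 17 = 8/17

8/17


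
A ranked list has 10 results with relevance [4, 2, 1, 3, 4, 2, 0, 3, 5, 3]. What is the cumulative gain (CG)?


Cumulative Gain = sum of relevance scores
Position 1: rel=4, running sum=4
Position 2: rel=2, running sum=6
Position 3: rel=1, running sum=7
Position 4: rel=3, running sum=10
Position 5: rel=4, running sum=14
Position 6: rel=2, running sum=16
Position 7: rel=0, running sum=16
Position 8: rel=3, running sum=19
Position 9: rel=5, running sum=24
Position 10: rel=3, running sum=27
CG = 27

27


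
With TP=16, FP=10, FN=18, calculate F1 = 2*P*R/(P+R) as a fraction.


F1 = 2 * P * R / (P + R)
P = TP/(TP+FP) = 16/26 = 8/13
R = TP/(TP+FN) = 16/34 = 8/17
2 * P * R = 2 * 8/13 * 8/17 = 128/221
P + R = 8/13 + 8/17 = 240/221
F1 = 128/221 / 240/221 = 8/15

8/15


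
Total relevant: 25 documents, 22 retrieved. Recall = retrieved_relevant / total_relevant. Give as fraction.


Recall = retrieved_relevant / total_relevant
= 22 / 25
= 22 / (22 + 3)
= 22/25

22/25
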